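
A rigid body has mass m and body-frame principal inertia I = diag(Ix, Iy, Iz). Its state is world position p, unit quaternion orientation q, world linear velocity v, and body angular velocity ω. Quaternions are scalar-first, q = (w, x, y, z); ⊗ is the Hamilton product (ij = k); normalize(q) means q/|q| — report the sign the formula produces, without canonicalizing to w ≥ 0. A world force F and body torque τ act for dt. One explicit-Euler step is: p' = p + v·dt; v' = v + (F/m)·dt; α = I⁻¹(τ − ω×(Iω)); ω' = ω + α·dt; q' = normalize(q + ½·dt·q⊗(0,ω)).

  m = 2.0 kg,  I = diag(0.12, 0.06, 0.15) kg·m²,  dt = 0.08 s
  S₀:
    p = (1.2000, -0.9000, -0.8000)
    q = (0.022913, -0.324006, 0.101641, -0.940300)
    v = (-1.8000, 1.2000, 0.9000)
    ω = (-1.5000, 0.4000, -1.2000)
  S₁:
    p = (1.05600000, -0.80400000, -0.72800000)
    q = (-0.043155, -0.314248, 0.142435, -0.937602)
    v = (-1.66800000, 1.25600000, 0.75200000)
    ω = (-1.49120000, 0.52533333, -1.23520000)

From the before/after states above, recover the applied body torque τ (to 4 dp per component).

τ = (-0.0300, 0.0400, -0.0300)

ω₁ − ω₀ = (0.00880000, 0.12533333, -0.03520000)
applied torque τ = (-0.0300, 0.0400, -0.0300)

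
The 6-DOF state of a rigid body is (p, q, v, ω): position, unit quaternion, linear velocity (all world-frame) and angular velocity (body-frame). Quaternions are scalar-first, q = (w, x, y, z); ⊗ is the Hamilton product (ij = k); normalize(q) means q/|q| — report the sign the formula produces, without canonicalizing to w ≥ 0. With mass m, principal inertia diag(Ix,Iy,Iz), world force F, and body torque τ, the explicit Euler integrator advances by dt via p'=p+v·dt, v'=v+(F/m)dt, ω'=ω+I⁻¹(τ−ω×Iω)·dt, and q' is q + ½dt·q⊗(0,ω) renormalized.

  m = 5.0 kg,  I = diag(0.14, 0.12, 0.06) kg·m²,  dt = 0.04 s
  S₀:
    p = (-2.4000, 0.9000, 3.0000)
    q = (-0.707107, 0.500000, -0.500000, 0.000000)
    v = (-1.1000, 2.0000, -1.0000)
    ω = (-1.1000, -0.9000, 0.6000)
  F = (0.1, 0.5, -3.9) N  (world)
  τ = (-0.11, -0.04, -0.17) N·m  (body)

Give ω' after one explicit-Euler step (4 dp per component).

ω' = (-1.1407, -0.8957, 0.4999)

gyro term ω×Iω = (0.0324, -0.0528, -0.0198)
angular accel α = (-1.0171, 0.1067, -2.5033)
ω' = ω + α·dt = (-1.1407, -0.8957, 0.4999)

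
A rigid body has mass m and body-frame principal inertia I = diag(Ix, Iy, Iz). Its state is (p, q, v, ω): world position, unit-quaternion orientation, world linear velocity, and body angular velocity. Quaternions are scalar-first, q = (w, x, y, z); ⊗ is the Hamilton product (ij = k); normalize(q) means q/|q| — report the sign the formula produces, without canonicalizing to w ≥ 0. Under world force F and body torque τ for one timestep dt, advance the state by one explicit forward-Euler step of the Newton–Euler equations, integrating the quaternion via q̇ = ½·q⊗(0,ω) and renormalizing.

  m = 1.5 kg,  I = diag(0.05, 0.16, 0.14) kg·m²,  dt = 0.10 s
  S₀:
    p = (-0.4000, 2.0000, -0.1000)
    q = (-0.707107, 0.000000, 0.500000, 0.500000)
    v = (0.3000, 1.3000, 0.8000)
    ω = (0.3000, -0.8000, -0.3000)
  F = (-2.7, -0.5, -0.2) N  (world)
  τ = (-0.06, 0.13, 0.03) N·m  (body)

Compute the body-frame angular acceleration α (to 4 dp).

precession coupling ω×(Iω) = (-0.0048, 0.0081, -0.0264)
α = I⁻¹(τ − ω×Iω) = (-1.1040, 0.7619, 0.4029)

α = (-1.1040, 0.7619, 0.4029)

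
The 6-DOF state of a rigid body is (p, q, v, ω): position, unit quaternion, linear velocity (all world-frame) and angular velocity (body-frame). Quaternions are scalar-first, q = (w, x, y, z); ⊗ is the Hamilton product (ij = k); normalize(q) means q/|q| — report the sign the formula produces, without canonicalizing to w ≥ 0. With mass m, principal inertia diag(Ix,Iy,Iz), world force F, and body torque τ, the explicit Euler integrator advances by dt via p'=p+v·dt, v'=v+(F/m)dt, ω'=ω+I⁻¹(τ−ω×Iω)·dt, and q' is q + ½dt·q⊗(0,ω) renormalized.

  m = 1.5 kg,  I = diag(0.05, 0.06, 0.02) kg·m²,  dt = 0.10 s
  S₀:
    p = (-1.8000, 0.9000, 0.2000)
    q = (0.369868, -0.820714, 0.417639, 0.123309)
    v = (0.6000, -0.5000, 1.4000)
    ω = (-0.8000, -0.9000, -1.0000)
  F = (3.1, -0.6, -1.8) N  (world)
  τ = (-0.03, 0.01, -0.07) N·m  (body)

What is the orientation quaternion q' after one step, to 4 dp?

Hamilton product q⊗(0,ω) = (-0.1573871, -0.6025553, -1.2522424, 0.7028858)
q' = normalize(q + ½dt·q⊗(0,ω)) = (0.3609, -0.8482, 0.3539, 0.1580)

q' = (0.3609, -0.8482, 0.3539, 0.1580)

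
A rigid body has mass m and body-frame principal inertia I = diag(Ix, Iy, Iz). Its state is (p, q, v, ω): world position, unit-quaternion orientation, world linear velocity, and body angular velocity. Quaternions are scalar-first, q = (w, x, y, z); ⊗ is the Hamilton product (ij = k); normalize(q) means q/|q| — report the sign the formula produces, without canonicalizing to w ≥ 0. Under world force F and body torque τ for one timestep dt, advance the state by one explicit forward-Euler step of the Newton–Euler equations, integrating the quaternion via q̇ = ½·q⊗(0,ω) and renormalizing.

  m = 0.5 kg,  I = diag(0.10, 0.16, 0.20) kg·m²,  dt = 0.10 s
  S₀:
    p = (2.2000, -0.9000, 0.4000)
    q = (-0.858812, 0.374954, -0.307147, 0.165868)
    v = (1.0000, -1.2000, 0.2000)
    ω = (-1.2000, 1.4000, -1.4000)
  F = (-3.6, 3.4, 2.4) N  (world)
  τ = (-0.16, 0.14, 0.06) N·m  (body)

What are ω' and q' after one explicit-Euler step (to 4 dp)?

ω' = (-1.2816, 1.5925, -1.3196)
q' = (-0.7979, 0.4335, -0.3486, 0.2323)

(τ − ω×Iω)/I = (-0.8160, 1.9250, 0.8040)
ω + α·dt = (-1.2816, 1.5925, -1.3196)
Hamilton product q⊗(0,ω) = (1.1121658, 1.2283650, -0.8764428, 1.3586960)
q' = normalize(q + ½dt·q⊗(0,ω)) = (-0.7979, 0.4335, -0.3486, 0.2323)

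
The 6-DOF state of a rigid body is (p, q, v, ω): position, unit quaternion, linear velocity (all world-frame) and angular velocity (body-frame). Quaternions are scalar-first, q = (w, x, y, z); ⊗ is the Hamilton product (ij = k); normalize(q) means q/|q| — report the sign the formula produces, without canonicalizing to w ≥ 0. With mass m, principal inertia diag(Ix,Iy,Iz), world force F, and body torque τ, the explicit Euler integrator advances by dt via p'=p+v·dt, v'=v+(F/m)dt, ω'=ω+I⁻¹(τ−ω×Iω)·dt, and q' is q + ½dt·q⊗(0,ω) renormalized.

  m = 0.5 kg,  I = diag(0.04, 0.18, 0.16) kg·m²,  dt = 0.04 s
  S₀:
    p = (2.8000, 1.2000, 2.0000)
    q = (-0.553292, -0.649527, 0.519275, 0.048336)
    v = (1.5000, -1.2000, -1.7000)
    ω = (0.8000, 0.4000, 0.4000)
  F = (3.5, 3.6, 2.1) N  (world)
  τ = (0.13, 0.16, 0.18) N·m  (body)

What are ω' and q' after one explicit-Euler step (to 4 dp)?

ω' = (0.9332, 0.4441, 0.4338)
q' = (-0.5473, -0.6545, 0.5207, 0.0304)

angular accel α = (3.3300, 1.1022, 0.8450)
new body rate ω' = (0.9332, 0.4441, 0.4338)
2q̇ = q⊗(0,ω) = (0.2925772, -0.2542580, 0.0771628, -0.8965476)
q' = normalize(q + ½dt·q⊗(0,ω)) = (-0.5473, -0.6545, 0.5207, 0.0304)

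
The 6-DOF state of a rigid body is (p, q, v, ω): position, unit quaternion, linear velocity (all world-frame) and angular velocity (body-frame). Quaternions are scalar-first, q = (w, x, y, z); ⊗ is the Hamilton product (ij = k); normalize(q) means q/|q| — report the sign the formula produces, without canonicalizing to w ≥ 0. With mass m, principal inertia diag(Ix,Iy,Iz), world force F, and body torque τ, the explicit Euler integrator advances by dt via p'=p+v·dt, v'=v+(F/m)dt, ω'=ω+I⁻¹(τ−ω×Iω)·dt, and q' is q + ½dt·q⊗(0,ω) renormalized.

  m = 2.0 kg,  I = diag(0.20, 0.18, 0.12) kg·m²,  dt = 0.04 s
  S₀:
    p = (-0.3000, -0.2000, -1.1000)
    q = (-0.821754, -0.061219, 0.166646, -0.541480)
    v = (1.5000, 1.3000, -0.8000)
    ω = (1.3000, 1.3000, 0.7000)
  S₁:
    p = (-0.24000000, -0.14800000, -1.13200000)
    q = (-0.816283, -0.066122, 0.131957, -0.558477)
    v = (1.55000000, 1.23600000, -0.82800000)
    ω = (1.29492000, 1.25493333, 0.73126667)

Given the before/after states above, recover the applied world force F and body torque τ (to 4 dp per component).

F = (2.5000, -3.2000, -1.4000)
τ = (-0.0800, -0.1300, 0.0600)

Δω = ω₁−ω₀ = (-0.00508000, -0.04506667, 0.03126667)
τ = I·(Δω/dt) + ω₀×(Iω₀) = (-0.0800, -0.1300, 0.0600)
v₁ − v₀ = (0.05000000, -0.06400000, -0.02800000)
m·(v₁−v₀)/dt = (2.5000, -3.2000, -1.4000)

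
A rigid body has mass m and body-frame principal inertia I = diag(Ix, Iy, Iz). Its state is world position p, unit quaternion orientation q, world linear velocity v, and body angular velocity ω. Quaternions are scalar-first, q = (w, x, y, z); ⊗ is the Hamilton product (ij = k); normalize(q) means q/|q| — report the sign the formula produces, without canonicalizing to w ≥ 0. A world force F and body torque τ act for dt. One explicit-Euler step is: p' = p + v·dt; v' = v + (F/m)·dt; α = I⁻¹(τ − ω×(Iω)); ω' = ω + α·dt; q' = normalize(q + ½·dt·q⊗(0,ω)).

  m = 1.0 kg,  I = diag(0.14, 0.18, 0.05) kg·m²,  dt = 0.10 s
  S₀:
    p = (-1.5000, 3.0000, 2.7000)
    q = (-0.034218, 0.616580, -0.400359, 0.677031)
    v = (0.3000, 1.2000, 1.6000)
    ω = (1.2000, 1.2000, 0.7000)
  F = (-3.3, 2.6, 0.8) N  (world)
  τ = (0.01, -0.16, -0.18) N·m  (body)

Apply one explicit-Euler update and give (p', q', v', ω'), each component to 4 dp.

gyro term ω×Iω = (-0.1092, 0.0756, 0.0576)
α = I⁻¹(τ − ω×Iω) = (0.8514, -1.3089, -4.7520)
ω' = ω + α·dt = (1.2851, 1.0691, 0.2248)
2q̇ = q⊗(0,ω) = (-0.7333869, -1.1337501, 0.3397696, 1.1963742)
updated quaternion q' = (-0.0706, 0.5575, -0.3818, 0.7338)
a = F/m = (-3.3000, 2.6000, 0.8000)
new position p' = (-1.4700, 3.1200, 2.8600)
new velocity v' = (-0.0300, 1.4600, 1.6800)

p' = (-1.4700, 3.1200, 2.8600)
q' = (-0.0706, 0.5575, -0.3818, 0.7338)
v' = (-0.0300, 1.4600, 1.6800)
ω' = (1.2851, 1.0691, 0.2248)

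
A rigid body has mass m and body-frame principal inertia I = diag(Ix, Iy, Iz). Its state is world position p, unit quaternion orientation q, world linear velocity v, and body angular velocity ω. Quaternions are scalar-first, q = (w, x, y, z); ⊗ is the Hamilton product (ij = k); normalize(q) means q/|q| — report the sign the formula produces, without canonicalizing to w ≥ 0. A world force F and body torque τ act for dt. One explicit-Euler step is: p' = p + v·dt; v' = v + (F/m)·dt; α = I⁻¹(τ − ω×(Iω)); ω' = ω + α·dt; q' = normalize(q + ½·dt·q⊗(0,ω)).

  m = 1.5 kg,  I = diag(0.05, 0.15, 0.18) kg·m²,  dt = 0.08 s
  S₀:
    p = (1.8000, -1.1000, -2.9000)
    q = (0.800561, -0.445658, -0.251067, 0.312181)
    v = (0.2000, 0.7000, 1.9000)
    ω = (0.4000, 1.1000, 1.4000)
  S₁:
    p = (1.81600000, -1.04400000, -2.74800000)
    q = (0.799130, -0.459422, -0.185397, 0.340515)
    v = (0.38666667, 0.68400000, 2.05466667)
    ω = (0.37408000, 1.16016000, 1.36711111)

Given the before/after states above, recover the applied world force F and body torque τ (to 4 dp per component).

Δω = ω₁−ω₀ = (-0.02592000, 0.06016000, -0.03288889)
τ = I·(Δω/dt) + ω₀×(Iω₀) = (0.0300, 0.0400, -0.0300)
Δv = v₁−v₀ = (0.18666667, -0.01600000, 0.15466667)
F = m·Δv/dt = (3.5000, -0.3000, 2.9000)

F = (3.5000, -0.3000, 2.9000)
τ = (0.0300, 0.0400, -0.0300)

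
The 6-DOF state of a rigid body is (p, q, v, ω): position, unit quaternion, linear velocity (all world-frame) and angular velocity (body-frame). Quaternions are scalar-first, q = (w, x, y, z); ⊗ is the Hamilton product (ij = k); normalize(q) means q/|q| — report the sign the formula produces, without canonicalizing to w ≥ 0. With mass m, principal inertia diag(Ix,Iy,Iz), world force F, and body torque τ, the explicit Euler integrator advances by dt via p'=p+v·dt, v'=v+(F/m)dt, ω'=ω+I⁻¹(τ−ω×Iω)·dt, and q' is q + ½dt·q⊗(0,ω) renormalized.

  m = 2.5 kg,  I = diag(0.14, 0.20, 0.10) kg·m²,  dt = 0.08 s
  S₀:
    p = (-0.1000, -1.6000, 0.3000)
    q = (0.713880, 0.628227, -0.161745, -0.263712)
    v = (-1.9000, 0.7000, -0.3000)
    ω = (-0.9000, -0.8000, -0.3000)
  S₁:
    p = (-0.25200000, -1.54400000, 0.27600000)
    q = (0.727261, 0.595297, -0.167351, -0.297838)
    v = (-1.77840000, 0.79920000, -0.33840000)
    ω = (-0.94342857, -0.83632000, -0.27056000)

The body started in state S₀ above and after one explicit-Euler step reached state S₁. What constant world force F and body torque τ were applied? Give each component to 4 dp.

F = (3.8000, 3.1000, -1.2000)
τ = (-0.1000, -0.0800, 0.0800)

velocity change Δv = (0.12160000, 0.09920000, -0.03840000)
applied force F = (3.8000, 3.1000, -1.2000)
rate change Δω = (-0.04342857, -0.03632000, 0.02944000)
ω₀×(Iω₀) = (-0.0240, 0.0108, 0.0432)
applied torque τ = (-0.1000, -0.0800, 0.0800)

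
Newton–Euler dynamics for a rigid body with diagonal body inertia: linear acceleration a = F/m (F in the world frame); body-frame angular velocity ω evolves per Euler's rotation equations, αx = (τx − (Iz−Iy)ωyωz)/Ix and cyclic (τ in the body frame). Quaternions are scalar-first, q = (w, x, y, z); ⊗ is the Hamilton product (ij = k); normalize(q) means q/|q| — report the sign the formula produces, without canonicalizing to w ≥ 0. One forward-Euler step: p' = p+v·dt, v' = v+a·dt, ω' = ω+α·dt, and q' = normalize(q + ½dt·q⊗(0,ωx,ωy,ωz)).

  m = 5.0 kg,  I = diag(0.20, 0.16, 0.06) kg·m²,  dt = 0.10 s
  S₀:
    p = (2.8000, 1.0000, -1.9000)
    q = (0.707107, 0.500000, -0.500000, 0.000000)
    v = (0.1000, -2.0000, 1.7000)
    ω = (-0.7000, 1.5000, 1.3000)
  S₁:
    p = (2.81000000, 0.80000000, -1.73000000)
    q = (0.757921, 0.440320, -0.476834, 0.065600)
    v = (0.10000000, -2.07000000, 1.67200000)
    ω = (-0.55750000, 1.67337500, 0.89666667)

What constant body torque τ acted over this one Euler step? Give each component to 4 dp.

τ = (0.0900, 0.1500, -0.2000)

Δω = ω₁−ω₀ = (0.14250000, 0.17337500, -0.40333333)
I·α + gyro = (0.0900, 0.1500, -0.2000)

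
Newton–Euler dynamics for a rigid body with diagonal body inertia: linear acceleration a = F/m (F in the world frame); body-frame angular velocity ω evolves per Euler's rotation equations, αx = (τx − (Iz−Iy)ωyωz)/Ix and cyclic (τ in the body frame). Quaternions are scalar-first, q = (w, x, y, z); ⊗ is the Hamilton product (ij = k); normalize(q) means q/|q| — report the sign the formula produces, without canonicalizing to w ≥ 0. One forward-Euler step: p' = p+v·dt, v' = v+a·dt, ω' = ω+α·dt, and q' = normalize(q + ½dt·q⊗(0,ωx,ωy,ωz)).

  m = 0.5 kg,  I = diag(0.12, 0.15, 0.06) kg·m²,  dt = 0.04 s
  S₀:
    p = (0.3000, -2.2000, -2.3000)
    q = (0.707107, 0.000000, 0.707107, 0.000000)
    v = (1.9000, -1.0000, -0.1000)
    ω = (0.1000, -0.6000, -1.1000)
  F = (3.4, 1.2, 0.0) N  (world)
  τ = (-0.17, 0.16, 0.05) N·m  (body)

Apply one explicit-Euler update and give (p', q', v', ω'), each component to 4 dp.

a = (6.8000, 2.4000, 0.0000)
p' = p + v·dt = (0.3760, -2.2400, -2.3040)
new velocity v' = (2.1720, -0.9040, -0.1000)
α = I⁻¹(τ − ω×Iω) = (-0.9217, 1.1107, 0.8633)
ω + α·dt = (0.0631, -0.5556, -1.0655)
Hamilton product q⊗(0,ω) = (0.4242642, -0.7071070, -0.4242642, -0.8485284)
updated quaternion q' = (0.7154, -0.0141, 0.6984, -0.0170)

p' = (0.3760, -2.2400, -2.3040)
q' = (0.7154, -0.0141, 0.6984, -0.0170)
v' = (2.1720, -0.9040, -0.1000)
ω' = (0.0631, -0.5556, -1.0655)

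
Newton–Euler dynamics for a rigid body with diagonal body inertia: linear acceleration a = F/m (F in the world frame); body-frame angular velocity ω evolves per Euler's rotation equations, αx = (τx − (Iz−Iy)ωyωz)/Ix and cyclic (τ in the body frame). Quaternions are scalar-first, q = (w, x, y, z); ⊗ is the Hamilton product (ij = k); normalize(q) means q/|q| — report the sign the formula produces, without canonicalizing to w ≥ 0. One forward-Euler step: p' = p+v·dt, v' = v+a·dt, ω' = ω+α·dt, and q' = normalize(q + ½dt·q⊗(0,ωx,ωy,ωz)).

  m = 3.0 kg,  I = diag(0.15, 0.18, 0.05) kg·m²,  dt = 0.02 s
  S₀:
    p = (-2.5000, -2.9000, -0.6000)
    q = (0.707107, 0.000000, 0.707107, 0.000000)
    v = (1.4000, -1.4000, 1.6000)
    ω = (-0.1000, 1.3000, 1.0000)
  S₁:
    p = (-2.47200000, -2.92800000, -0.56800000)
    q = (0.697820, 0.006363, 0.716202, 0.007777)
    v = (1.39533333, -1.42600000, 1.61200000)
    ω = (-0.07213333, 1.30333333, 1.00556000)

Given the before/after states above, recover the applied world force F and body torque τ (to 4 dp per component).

F = (-0.7000, -3.9000, 1.8000)
τ = (0.0400, 0.0200, 0.0100)

Δv = v₁−v₀ = (-0.00466667, -0.02600000, 0.01200000)
F = m·Δv/dt = (-0.7000, -3.9000, 1.8000)
Δω = ω₁−ω₀ = (0.02786667, 0.00333333, 0.00556000)
applied torque τ = (0.0400, 0.0200, 0.0100)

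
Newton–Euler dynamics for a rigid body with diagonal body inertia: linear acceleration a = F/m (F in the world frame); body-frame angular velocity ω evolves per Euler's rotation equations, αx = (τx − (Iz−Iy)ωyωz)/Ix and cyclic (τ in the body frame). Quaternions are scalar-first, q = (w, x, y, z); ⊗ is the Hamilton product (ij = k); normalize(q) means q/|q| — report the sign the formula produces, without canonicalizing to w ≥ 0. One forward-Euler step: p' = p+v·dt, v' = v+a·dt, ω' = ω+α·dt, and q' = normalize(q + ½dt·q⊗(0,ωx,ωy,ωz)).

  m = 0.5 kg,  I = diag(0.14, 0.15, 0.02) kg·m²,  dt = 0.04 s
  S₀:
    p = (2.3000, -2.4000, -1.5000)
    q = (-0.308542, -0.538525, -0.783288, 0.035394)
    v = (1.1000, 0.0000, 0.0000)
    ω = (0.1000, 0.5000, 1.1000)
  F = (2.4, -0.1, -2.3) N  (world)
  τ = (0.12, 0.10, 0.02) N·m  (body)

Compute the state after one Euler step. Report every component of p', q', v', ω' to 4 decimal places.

p' = (2.3440, -2.4000, -1.5000)
q' = (-0.3003, -0.5566, -0.7742, 0.0248)
v' = (1.2920, -0.0080, -0.1840)
ω' = (0.1547, 0.5231, 1.1390)

p + v·dt = (2.3440, -2.4000, -1.5000)
v' = v + a·dt = (1.2920, -0.0080, -0.1840)
α = I⁻¹(τ − ω×Iω) = (1.3679, 0.5787, 0.9750)
new body rate ω' = (0.1547, 0.5231, 1.1390)
q⊗(0,ω) = (0.4065631, -0.9101680, 0.4416459, -0.5303299)
q + ½dt·q⊗(0,ω), renormalized = (-0.3003, -0.5566, -0.7742, 0.0248)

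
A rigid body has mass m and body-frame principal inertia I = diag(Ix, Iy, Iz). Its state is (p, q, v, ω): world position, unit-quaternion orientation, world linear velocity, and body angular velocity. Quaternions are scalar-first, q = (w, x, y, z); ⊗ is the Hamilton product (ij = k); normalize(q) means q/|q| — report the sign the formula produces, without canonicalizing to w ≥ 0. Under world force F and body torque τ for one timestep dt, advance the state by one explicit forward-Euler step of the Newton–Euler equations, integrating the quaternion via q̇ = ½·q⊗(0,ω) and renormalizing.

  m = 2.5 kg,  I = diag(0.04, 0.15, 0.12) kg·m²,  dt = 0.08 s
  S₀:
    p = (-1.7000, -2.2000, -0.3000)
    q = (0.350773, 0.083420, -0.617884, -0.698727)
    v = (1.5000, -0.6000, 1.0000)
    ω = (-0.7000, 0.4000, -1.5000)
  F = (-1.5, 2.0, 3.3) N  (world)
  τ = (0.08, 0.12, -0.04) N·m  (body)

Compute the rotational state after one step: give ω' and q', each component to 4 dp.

ω' = (-0.5760, 0.5088, -1.5061)
q' = (0.3203, 0.1216, -0.5863, -0.7340)

angular accel α = (1.5500, 1.3600, -0.0767)
ω + α·dt = (-0.5760, 0.5088, -1.5061)
2q̇ = q⊗(0,ω) = (-0.7425429, 0.9607757, 0.7545481, -0.9253103)
q + ½dt·q⊗(0,ω), renormalized = (0.3203, 0.1216, -0.5863, -0.7340)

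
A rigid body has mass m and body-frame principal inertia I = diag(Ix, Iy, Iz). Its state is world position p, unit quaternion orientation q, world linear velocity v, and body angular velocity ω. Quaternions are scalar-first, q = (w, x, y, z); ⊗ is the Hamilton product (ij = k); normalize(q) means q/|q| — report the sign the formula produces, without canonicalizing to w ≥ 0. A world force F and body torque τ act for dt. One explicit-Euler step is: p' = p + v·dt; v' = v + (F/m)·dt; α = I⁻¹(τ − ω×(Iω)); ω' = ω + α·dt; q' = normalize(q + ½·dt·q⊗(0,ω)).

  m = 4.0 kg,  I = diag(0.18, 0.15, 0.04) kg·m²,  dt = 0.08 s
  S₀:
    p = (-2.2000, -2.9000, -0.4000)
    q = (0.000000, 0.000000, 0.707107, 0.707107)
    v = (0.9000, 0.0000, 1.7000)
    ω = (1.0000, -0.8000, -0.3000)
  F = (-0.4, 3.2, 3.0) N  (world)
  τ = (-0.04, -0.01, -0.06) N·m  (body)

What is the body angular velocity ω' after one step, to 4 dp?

ω' = (0.9940, -0.7829, -0.4680)

(τ − ω×Iω)/I = (-0.0756, 0.2133, -2.1000)
ω + α·dt = (0.9940, -0.7829, -0.4680)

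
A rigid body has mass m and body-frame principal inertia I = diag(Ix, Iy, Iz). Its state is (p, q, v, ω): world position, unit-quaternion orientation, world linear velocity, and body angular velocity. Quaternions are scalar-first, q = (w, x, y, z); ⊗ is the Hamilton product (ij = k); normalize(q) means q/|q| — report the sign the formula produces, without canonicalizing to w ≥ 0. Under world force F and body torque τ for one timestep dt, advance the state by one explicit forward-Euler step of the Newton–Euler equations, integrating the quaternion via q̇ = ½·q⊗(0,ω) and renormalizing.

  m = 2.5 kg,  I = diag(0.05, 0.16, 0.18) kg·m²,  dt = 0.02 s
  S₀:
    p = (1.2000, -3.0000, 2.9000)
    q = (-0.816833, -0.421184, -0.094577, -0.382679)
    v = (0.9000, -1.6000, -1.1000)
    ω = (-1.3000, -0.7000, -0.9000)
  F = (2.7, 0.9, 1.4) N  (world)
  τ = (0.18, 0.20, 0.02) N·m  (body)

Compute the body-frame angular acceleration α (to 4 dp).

precession coupling ω×(Iω) = (0.0126, -0.1521, 0.1001)
α = I⁻¹(τ − ω×Iω) = (3.3480, 2.2006, -0.4450)

α = (3.3480, 2.2006, -0.4450)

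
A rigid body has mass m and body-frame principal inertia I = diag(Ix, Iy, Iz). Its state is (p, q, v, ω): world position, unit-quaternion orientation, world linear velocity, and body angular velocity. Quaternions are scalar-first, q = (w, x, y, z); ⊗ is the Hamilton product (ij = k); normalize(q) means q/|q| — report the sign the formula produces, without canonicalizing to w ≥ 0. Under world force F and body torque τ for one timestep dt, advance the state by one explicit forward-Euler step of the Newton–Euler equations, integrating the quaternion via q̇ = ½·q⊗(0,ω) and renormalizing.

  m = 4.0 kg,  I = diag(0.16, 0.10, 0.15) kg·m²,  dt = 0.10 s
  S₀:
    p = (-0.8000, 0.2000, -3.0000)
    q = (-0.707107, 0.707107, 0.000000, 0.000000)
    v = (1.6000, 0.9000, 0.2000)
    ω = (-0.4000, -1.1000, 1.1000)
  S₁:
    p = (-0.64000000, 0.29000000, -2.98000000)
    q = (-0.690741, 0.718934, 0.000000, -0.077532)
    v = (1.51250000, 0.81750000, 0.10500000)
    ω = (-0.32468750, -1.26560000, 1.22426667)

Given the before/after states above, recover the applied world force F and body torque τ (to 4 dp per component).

Δv = v₁−v₀ = (-0.08750000, -0.08250000, -0.09500000)
applied force F = (-3.5000, -3.3000, -3.8000)
ω₁ − ω₀ = (0.07531250, -0.16560000, 0.12426667)
I·α + gyro = (0.0600, -0.1700, 0.1600)

F = (-3.5000, -3.3000, -3.8000)
τ = (0.0600, -0.1700, 0.1600)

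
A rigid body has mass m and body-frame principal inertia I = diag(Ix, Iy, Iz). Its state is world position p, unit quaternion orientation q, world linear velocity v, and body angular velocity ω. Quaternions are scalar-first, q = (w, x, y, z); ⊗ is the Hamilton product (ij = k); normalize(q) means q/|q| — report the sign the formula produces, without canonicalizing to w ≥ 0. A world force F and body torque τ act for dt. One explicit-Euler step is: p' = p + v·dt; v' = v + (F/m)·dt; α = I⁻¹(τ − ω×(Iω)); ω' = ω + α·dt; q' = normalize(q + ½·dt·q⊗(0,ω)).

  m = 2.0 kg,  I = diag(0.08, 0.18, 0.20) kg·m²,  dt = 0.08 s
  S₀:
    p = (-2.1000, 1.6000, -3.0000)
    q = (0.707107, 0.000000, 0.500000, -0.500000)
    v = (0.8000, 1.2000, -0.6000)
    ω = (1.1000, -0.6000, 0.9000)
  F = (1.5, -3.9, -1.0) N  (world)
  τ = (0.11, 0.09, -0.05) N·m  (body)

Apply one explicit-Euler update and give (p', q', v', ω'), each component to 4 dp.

p' = (-2.0360, 1.6960, -3.0480)
q' = (0.7357, 0.0370, 0.4602, -0.4956)
v' = (0.8600, 1.0440, -0.6400)
ω' = (1.2208, -0.5072, 0.9064)

a = F/m = (0.7500, -1.9500, -0.5000)
new position p' = (-2.0360, 1.6960, -3.0480)
v + (F/m)dt = (0.8600, 1.0440, -0.6400)
precession coupling ω×(Iω) = (-0.0108, -0.1188, -0.0660)
α = I⁻¹(τ − ω×Iω) = (1.5100, 1.1600, 0.0800)
new body rate ω' = (1.2208, -0.5072, 0.9064)
q⊗(0,ω) = (0.7500000, 0.9278177, -0.9742642, 0.0863963)
q' = normalize(q + ½dt·q⊗(0,ω)) = (0.7357, 0.0370, 0.4602, -0.4956)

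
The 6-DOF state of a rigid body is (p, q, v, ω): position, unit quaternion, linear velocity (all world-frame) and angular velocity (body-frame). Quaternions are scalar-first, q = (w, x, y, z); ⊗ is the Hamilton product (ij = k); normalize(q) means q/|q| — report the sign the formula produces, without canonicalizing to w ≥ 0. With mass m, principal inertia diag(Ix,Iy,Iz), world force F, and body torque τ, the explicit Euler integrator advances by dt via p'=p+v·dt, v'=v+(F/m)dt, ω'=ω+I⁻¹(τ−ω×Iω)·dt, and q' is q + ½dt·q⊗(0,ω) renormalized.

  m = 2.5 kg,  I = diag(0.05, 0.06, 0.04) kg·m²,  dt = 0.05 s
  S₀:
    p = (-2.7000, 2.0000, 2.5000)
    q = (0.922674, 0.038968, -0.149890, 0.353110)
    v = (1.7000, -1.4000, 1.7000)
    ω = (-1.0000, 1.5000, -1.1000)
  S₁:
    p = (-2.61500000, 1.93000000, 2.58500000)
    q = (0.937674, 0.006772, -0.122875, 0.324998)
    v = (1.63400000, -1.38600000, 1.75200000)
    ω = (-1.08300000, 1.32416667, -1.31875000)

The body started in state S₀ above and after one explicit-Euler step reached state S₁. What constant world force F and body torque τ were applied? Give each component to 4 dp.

F = (-3.3000, 0.7000, 2.6000)
τ = (-0.0500, -0.2000, -0.1900)

Δω = ω₁−ω₀ = (-0.08300000, -0.17583333, -0.21875000)
τ = I·(Δω/dt) + ω₀×(Iω₀) = (-0.0500, -0.2000, -0.1900)
Δv = v₁−v₀ = (-0.06600000, 0.01400000, 0.05200000)
m·(v₁−v₀)/dt = (-3.3000, 0.7000, 2.6000)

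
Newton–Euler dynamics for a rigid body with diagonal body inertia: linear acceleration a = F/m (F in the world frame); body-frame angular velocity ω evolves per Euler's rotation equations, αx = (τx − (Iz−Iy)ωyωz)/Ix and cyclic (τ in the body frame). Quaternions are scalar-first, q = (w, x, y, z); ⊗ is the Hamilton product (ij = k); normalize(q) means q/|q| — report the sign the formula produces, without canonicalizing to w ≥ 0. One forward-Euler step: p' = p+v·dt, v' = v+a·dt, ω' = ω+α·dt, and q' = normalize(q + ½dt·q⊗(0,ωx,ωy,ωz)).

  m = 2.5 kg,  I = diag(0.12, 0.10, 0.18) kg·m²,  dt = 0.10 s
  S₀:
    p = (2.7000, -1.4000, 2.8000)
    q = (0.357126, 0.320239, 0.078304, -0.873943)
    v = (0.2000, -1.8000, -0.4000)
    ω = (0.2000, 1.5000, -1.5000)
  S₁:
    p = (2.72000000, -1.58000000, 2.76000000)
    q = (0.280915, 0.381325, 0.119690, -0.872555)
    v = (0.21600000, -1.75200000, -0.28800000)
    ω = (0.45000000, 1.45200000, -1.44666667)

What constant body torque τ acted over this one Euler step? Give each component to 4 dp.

τ = (0.1200, -0.0300, 0.0900)

rate change Δω = (0.25000000, -0.04800000, 0.05333333)
gyro term ω₀×Iω₀ = (-0.1800, 0.0180, -0.0060)
applied torque τ = (0.1200, -0.0300, 0.0900)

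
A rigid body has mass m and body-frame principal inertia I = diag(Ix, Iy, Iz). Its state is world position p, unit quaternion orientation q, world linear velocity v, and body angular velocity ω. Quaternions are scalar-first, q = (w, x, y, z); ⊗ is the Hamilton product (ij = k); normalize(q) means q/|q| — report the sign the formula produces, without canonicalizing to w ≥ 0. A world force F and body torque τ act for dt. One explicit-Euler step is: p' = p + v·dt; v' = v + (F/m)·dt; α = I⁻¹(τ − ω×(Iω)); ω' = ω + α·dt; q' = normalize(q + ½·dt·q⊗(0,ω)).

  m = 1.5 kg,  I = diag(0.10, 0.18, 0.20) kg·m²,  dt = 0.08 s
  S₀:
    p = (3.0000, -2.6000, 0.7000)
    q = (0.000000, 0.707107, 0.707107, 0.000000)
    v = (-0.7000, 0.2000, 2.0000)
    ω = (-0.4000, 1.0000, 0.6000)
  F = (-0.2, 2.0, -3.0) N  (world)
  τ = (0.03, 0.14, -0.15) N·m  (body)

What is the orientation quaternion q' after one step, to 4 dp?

q' = (-0.0169, 0.7232, 0.6893, 0.0395)

Hamilton product q⊗(0,ω) = (-0.4242642, 0.4242642, -0.4242642, 0.9899498)
q' = normalize(q + ½dt·q⊗(0,ω)) = (-0.0169, 0.7232, 0.6893, 0.0395)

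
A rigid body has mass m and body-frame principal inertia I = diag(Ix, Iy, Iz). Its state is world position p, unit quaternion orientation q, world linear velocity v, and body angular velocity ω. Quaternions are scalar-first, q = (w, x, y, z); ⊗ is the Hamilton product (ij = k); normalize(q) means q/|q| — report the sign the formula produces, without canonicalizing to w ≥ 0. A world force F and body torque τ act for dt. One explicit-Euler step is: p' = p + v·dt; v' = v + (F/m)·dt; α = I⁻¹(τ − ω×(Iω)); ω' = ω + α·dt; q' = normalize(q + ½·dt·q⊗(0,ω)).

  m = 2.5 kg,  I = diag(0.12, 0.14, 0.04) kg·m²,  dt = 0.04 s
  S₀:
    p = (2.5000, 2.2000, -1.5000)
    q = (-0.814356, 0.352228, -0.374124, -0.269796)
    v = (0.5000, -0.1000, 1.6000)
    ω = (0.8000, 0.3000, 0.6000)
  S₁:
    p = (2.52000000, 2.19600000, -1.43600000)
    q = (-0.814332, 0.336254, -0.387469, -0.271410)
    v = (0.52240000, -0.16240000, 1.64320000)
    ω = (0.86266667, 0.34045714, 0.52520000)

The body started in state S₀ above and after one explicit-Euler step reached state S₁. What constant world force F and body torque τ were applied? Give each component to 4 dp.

F = (1.4000, -3.9000, 2.7000)
τ = (0.1700, 0.1800, -0.0700)

Δω = ω₁−ω₀ = (0.06266667, 0.04045714, -0.07480000)
applied torque τ = (0.1700, 0.1800, -0.0700)
v₁ − v₀ = (0.02240000, -0.06240000, 0.04320000)
m·(v₁−v₀)/dt = (1.4000, -3.9000, 2.7000)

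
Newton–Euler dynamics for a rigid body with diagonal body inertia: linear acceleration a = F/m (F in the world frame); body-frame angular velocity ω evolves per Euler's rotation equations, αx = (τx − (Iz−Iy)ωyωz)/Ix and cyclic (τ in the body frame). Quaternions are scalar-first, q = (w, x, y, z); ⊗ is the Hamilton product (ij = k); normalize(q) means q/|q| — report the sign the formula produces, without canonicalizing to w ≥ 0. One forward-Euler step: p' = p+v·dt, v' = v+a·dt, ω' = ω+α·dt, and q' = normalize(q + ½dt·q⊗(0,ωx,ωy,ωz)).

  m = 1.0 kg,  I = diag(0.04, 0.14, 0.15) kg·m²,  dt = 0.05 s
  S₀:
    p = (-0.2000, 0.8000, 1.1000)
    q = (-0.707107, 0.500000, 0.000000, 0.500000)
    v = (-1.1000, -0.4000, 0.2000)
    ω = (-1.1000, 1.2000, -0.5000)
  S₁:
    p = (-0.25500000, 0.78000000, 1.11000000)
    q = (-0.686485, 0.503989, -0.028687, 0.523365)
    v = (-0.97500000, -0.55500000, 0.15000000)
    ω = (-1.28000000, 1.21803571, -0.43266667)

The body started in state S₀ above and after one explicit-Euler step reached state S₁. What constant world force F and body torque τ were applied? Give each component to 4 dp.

velocity change Δv = (0.12500000, -0.15500000, -0.05000000)
applied force F = (2.5000, -3.1000, -1.0000)
ω₁ − ω₀ = (-0.18000000, 0.01803571, 0.06733333)
precession coupling = (-0.0060, -0.0605, -0.1320)
τ = I·(Δω/dt) + ω₀×(Iω₀) = (-0.1500, -0.0100, 0.0700)

F = (2.5000, -3.1000, -1.0000)
τ = (-0.1500, -0.0100, 0.0700)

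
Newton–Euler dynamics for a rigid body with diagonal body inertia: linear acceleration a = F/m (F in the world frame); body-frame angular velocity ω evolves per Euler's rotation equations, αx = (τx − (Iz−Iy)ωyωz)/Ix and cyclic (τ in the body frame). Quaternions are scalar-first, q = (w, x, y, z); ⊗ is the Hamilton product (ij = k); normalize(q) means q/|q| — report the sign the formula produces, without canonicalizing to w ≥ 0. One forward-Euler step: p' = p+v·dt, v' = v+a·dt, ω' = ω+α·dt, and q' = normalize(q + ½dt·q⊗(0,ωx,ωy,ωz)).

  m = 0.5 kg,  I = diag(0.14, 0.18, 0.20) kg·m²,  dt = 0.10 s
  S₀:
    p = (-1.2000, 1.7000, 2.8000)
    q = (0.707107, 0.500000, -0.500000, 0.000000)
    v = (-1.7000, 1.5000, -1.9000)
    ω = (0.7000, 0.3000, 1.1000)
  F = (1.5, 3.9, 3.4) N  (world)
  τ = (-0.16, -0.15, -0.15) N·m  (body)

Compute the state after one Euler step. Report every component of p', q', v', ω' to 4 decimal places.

p' = (-1.3700, 1.8500, 2.6100)
q' = (0.6956, 0.4961, -0.5157, 0.0637)
v' = (-1.4000, 2.2800, -1.2200)
ω' = (0.5810, 0.2423, 1.0208)

linear accel F/m = (3.0000, 7.8000, 6.8000)
new position p' = (-1.3700, 1.8500, 2.6100)
v' = v + a·dt = (-1.4000, 2.2800, -1.2200)
precession coupling ω×(Iω) = (0.0066, -0.0462, 0.0084)
α = I⁻¹(τ − ω×Iω) = (-1.1900, -0.5767, -0.7920)
ω' = ω + α·dt = (0.5810, 0.2423, 1.0208)
Hamilton product q⊗(0,ω) = (-0.2000000, -0.0550251, -0.3378679, 1.2778177)
q + ½dt·q⊗(0,ω), renormalized = (0.6956, 0.4961, -0.5157, 0.0637)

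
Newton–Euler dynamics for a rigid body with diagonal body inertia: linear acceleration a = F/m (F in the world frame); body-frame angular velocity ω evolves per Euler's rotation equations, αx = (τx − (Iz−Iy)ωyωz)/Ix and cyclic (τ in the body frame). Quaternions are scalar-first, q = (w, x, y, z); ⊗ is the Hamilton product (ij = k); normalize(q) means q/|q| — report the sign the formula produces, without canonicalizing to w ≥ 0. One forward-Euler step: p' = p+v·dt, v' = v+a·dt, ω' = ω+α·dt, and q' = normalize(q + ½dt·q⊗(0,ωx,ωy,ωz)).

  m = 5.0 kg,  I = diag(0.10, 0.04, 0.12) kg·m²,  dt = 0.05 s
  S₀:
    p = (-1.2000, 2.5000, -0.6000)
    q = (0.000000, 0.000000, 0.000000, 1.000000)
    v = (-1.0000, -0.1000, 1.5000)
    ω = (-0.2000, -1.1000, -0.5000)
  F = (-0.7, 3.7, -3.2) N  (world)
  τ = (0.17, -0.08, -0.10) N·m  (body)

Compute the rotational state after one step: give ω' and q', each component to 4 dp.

ω' = (-0.1370, -1.1975, -0.5362)
q' = (0.0125, 0.0275, -0.0050, 0.9995)

α = I⁻¹(τ − ω×Iω) = (1.2600, -1.9500, -0.7233)
new body rate ω' = (-0.1370, -1.1975, -0.5362)
Hamilton product q⊗(0,ω) = (0.5000000, 1.1000000, -0.2000000, 0.0000000)
q' = normalize(q + ½dt·q⊗(0,ω)) = (0.0125, 0.0275, -0.0050, 0.9995)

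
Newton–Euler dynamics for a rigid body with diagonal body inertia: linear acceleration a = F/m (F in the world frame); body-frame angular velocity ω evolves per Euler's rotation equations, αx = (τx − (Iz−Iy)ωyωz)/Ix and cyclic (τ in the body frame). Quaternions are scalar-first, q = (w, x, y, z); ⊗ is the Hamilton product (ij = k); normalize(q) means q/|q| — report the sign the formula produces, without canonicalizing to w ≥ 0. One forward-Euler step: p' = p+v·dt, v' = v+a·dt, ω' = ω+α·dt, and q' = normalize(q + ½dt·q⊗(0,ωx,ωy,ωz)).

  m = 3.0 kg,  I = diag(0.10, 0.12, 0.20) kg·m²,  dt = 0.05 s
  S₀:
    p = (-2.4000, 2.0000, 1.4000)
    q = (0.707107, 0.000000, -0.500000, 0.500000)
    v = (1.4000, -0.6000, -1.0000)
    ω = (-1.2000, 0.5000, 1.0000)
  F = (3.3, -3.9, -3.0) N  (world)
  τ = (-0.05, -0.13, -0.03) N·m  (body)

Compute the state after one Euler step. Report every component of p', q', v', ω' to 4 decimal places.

α = I⁻¹(τ − ω×Iω) = (-0.9000, -2.0833, -0.0900)
new body rate ω' = (-1.2450, 0.3958, 0.9955)
2q̇ = q⊗(0,ω) = (-0.2500000, -1.5985284, -0.2464465, 0.1071070)
updated quaternion q' = (0.7003, -0.0399, -0.5057, 0.5023)
linear accel F/m = (1.1000, -1.3000, -1.0000)
p' = p + v·dt = (-2.3300, 1.9700, 1.3500)
v' = v + a·dt = (1.4550, -0.6650, -1.0500)

p' = (-2.3300, 1.9700, 1.3500)
q' = (0.7003, -0.0399, -0.5057, 0.5023)
v' = (1.4550, -0.6650, -1.0500)
ω' = (-1.2450, 0.3958, 0.9955)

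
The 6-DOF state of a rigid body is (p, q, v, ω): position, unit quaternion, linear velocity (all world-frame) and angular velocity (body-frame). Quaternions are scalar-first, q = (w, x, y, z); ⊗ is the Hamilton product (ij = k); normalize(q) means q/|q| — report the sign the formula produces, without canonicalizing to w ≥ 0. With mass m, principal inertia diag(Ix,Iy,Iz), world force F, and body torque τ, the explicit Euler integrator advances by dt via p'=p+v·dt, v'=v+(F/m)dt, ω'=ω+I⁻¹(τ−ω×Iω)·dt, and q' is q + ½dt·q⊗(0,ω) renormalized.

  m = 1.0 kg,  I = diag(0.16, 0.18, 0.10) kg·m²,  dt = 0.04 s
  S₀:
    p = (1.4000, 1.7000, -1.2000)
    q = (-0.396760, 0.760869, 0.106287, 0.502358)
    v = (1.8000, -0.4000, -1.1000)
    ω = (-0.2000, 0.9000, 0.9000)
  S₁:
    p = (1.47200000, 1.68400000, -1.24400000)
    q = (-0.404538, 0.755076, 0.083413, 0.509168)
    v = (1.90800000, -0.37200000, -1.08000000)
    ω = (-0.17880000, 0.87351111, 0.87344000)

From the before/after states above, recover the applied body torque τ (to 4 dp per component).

rate change Δω = (0.02120000, -0.02648889, -0.02656000)
precession coupling = (-0.0648, -0.0108, -0.0036)
applied torque τ = (0.0200, -0.1300, -0.0700)

τ = (0.0200, -0.1300, -0.0700)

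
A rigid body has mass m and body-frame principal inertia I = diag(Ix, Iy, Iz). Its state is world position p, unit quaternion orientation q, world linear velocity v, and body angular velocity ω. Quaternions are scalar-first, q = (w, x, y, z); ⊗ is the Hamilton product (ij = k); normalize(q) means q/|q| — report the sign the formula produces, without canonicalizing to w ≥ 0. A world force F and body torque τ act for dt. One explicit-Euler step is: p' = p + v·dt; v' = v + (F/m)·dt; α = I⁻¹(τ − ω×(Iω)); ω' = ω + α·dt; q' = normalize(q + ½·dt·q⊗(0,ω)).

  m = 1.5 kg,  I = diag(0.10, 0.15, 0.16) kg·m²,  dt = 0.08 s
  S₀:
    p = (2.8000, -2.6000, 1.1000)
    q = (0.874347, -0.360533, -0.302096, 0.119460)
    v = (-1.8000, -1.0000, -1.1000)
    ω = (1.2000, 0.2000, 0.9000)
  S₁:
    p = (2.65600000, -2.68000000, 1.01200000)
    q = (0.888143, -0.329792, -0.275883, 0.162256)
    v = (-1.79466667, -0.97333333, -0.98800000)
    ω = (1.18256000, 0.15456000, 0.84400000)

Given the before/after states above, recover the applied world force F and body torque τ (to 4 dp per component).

F = (0.1000, 0.5000, 2.1000)
τ = (-0.0200, -0.1500, -0.1000)

rate change Δω = (-0.01744000, -0.04544000, -0.05600000)
applied torque τ = (-0.0200, -0.1500, -0.1000)
v₁ − v₀ = (0.00533333, 0.02666667, 0.11200000)
F = m·Δv/dt = (0.1000, 0.5000, 2.1000)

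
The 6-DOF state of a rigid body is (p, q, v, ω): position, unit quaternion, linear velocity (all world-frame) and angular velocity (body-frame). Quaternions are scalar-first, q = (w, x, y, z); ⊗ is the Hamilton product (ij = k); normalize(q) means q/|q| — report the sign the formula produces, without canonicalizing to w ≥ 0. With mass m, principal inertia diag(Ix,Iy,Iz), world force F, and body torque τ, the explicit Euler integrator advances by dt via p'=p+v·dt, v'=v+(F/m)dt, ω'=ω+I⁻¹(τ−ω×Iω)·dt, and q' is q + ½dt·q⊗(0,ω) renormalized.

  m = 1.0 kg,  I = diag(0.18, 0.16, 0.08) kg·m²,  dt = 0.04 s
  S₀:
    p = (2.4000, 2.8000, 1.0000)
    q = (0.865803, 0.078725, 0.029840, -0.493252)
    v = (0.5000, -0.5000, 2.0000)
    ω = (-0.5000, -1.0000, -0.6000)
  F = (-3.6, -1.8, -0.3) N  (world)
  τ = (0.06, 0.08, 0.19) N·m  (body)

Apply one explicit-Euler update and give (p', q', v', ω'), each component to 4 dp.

p' = (2.4200, 2.7800, 1.0800)
q' = (0.8610, 0.0598, 0.0184, -0.5048)
v' = (0.3560, -0.5720, 1.9880)
ω' = (-0.4760, -0.9875, -0.5000)

precession coupling ω×(Iω) = (-0.0480, 0.0300, -0.0100)
α = I⁻¹(τ − ω×Iω) = (0.6000, 0.3125, 2.5000)
ω + α·dt = (-0.4760, -0.9875, -0.5000)
q⊗(0,ω) = (-0.2267487, -0.9440575, -0.5719420, -0.5832868)
q' = normalize(q + ½dt·q⊗(0,ω)) = (0.8610, 0.0598, 0.0184, -0.5048)
p + v·dt = (2.4200, 2.7800, 1.0800)
v' = v + a·dt = (0.3560, -0.5720, 1.9880)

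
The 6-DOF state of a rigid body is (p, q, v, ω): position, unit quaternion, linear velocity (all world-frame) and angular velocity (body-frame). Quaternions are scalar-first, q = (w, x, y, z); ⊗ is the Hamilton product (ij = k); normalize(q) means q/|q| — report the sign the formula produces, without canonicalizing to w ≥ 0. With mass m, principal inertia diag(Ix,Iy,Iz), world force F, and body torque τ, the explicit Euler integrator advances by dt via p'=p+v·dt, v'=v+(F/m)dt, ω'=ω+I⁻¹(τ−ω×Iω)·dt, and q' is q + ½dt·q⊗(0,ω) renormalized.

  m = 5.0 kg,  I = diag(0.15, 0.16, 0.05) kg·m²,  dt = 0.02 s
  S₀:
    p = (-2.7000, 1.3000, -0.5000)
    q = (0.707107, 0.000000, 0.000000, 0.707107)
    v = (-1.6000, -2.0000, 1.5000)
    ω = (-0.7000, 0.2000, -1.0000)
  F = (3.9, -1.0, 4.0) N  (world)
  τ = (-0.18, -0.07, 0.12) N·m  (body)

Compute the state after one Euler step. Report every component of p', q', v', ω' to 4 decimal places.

p' = (-2.7320, 1.2600, -0.4700)
q' = (0.7141, -0.0064, -0.0035, 0.7000)
v' = (-1.5844, -2.0040, 1.5160)
ω' = (-0.7269, 0.1825, -0.9514)

angular accel α = (-1.3467, -0.8750, 2.4280)
new body rate ω' = (-0.7269, 0.1825, -0.9514)
q⊗(0,ω) = (0.7071070, -0.6363963, -0.3535535, -0.7071070)
q + ½dt·q⊗(0,ω), renormalized = (0.7141, -0.0064, -0.0035, 0.7000)
linear accel F/m = (0.7800, -0.2000, 0.8000)
p' = p + v·dt = (-2.7320, 1.2600, -0.4700)
new velocity v' = (-1.5844, -2.0040, 1.5160)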